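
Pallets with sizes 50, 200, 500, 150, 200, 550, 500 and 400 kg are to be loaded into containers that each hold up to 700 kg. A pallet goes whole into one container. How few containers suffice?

Total = 550 + 500 + 500 + 400 + 200 + 200 + 150 + 50 = 2550 kg.
Lower bound: ⌈2550/700⌉ = 4 containers.
A packing using 4 containers:
  container 1: 550 + 150 = 700
  container 2: 500 + 200 = 700
  container 3: 500 + 200 = 700
  container 4: 400 + 50 = 450
This matches the lower bound, so 4 is optimal.

4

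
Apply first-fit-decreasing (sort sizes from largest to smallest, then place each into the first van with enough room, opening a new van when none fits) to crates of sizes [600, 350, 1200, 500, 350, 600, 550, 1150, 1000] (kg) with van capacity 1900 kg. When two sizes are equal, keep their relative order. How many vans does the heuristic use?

Sorted descending: 1200, 1150, 1000, 600, 600, 550, 500, 350, 350.
  1200 → van 1 (new)  [load 1200/1900]
  1150 → van 2 (new)  [load 1150/1900]
  1000 → van 3 (new)  [load 1000/1900]
  600 → van 1  [load 1800/1900]
  600 → van 2  [load 1750/1900]
  550 → van 3  [load 1550/1900]
  500 → van 4 (new)  [load 500/1900]
  350 → van 3  [load 1900/1900]
  350 → van 4  [load 850/1900]
4 vans opened.

4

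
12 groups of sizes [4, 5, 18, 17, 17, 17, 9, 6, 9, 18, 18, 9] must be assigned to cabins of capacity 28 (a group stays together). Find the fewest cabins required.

6

Total = 18 + 18 + 18 + 17 + 17 + 17 + 9 + 9 + 9 + 6 + 5 + 4 = 147.
Lower bound: ⌈147/28⌉ = 6 cabins.
A packing using 6 cabins:
  cabin 1: 18 + 9 = 27
  cabin 2: 18 + 9 = 27
  cabin 3: 18 + 9 = 27
  cabin 4: 17 + 6 + 5 = 28
  cabin 5: 17 + 4 = 21
  cabin 6: 17 = 17
This matches the lower bound, so 6 is optimal.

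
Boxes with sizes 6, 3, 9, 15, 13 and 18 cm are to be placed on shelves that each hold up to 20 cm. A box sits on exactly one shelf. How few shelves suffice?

Total = 18 + 15 + 13 + 9 + 6 + 3 = 64 cm.
Lower bound: ⌈64/20⌉ = 4 shelves.
A packing using 4 shelves:
  shelf 1: 18 = 18
  shelf 2: 15 + 3 = 18
  shelf 3: 13 + 6 = 19
  shelf 4: 9 = 9
This matches the lower bound, so 4 is optimal.

4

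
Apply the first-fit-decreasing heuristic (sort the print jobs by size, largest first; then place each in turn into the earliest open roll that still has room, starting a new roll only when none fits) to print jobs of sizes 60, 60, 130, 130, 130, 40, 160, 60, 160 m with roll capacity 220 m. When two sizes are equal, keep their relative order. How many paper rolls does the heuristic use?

Sorted descending: 160, 160, 130, 130, 130, 60, 60, 60, 40.
  160 → roll 1 (new)  [load 160/220]
  160 → roll 2 (new)  [load 160/220]
  130 → roll 3 (new)  [load 130/220]
  130 → roll 4 (new)  [load 130/220]
  130 → roll 5 (new)  [load 130/220]
  60 → roll 1  [load 220/220]
  60 → roll 2  [load 220/220]
  60 → roll 3  [load 190/220]
  40 → roll 4  [load 170/220]
5 paper rolls opened.

5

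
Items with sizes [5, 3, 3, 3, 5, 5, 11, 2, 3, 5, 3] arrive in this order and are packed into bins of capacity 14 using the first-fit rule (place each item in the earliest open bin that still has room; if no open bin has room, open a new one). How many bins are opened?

4

  5 → bin 1 (new)  [load 5/14]
  3 → bin 1  [load 8/14]
  3 → bin 1  [load 11/14]
  3 → bin 1  [load 14/14]
  5 → bin 2 (new)  [load 5/14]
  5 → bin 2  [load 10/14]
  11 → bin 3 (new)  [load 11/14]
  2 → bin 2  [load 12/14]
  3 → bin 3  [load 14/14]
  5 → bin 4 (new)  [load 5/14]
  3 → bin 4  [load 8/14]
4 bins opened.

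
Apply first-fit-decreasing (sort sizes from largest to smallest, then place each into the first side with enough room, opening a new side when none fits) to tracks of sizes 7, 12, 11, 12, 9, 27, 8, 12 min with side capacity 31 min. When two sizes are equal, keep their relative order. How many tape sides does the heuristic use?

Sorted descending: 27, 12, 12, 12, 11, 9, 8, 7.
  27 → side 1 (new)  [load 27/31]
  12 → side 2 (new)  [load 12/31]
  12 → side 2  [load 24/31]
  12 → side 3 (new)  [load 12/31]
  11 → side 3  [load 23/31]
  9 → side 4 (new)  [load 9/31]
  8 → side 3  [load 31/31]
  7 → side 2  [load 31/31]
4 tape sides opened.

4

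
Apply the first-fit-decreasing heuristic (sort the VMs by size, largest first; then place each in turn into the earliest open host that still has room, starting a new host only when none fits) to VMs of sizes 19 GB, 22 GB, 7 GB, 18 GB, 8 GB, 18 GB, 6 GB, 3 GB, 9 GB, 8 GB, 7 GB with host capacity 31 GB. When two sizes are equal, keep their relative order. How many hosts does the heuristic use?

Sorted descending: 22, 19, 18, 18, 9, 8, 8, 7, 7, 6, 3.
  22 → host 1 (new)  [load 22/31]
  19 → host 2 (new)  [load 19/31]
  18 → host 3 (new)  [load 18/31]
  18 → host 4 (new)  [load 18/31]
  9 → host 1  [load 31/31]
  8 → host 2  [load 27/31]
  8 → host 3  [load 26/31]
  7 → host 4  [load 25/31]
  7 → host 5 (new)  [load 7/31]
  6 → host 4  [load 31/31]
  3 → host 2  [load 30/31]
5 hosts opened.

5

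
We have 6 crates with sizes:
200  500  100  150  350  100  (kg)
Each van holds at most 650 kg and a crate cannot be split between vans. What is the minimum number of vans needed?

3

Total = 500 + 350 + 200 + 150 + 100 + 100 = 1400 kg.
Lower bound: ⌈1400/650⌉ = 3 vans.
A packing using 3 vans:
  van 1: 500 + 150 = 650
  van 2: 350 + 200 + 100 = 650
  van 3: 100 = 100
This matches the lower bound, so 3 is optimal.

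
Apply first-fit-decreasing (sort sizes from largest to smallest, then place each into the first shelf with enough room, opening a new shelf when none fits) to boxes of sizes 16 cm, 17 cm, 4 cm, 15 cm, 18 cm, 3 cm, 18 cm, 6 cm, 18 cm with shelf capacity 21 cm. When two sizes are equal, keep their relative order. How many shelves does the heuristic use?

6

Sorted descending: 18, 18, 18, 17, 16, 15, 6, 4, 3.
  18 → shelf 1 (new)  [load 18/21]
  18 → shelf 2 (new)  [load 18/21]
  18 → shelf 3 (new)  [load 18/21]
  17 → shelf 4 (new)  [load 17/21]
  16 → shelf 5 (new)  [load 16/21]
  15 → shelf 6 (new)  [load 15/21]
  6 → shelf 6  [load 21/21]
  4 → shelf 4  [load 21/21]
  3 → shelf 1  [load 21/21]
6 shelves opened.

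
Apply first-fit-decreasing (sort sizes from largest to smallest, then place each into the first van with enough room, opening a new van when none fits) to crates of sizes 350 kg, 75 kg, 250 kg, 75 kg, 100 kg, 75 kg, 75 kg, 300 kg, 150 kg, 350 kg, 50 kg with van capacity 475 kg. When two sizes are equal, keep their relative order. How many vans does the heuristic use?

Sorted descending: 350, 350, 300, 250, 150, 100, 75, 75, 75, 75, 50.
  350 → van 1 (new)  [load 350/475]
  350 → van 2 (new)  [load 350/475]
  300 → van 3 (new)  [load 300/475]
  250 → van 4 (new)  [load 250/475]
  150 → van 3  [load 450/475]
  100 → van 1  [load 450/475]
  75 → van 2  [load 425/475]
  75 → van 4  [load 325/475]
  75 → van 4  [load 400/475]
  75 → van 4  [load 475/475]
  50 → van 2  [load 475/475]
4 vans opened.

4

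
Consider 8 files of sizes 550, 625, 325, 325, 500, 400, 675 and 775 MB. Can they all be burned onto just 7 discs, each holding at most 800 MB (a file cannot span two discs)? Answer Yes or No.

A valid assignment using 7 discs:
  disc 1: 775 = 775
  disc 2: 675 = 675
  disc 3: 625 = 625
  disc 4: 550 = 550
  disc 5: 500 = 500
  disc 6: 400 + 325 = 725
  disc 7: 325 = 325
Every load is within 800 MB, so 7 discs suffice.

Yes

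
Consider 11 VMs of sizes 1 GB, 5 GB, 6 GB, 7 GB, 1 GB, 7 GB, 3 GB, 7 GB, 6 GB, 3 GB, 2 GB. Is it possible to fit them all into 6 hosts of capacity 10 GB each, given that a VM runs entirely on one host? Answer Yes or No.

Yes

A valid assignment using 6 hosts:
  host 1: 7 + 3 = 10
  host 2: 7 + 3 = 10
  host 3: 7 + 2 + 1 = 10
  host 4: 6 + 1 = 7
  host 5: 6 = 6
  host 6: 5 = 5
Every load is within 10 GB, so 6 hosts suffice.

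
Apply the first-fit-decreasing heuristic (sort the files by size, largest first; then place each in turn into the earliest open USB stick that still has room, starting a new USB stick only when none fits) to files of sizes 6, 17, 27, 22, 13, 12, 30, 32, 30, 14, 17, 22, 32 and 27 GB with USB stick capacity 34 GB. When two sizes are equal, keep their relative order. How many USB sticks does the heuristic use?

Sorted descending: 32, 32, 30, 30, 27, 27, 22, 22, 17, 17, 14, 13, 12, 6.
  32 → USB stick 1 (new)  [load 32/34]
  32 → USB stick 2 (new)  [load 32/34]
  30 → USB stick 3 (new)  [load 30/34]
  30 → USB stick 4 (new)  [load 30/34]
  27 → USB stick 5 (new)  [load 27/34]
  27 → USB stick 6 (new)  [load 27/34]
  22 → USB stick 7 (new)  [load 22/34]
  22 → USB stick 8 (new)  [load 22/34]
  17 → USB stick 9 (new)  [load 17/34]
  17 → USB stick 9  [load 34/34]
  14 → USB stick 10 (new)  [load 14/34]
  13 → USB stick 10  [load 27/34]
  12 → USB stick 7  [load 34/34]
  6 → USB stick 5  [load 33/34]
10 USB sticks opened.

10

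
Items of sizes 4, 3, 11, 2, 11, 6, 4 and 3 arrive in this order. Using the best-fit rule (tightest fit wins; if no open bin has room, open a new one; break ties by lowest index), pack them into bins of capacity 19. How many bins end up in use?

  4 → bin 1 (new)  [load 4/19]
  3 → bin 1  [load 7/19]
  11 → bin 1  [load 18/19]
  2 → bin 2 (new)  [load 2/19]
  11 → bin 2  [load 13/19]
  6 → bin 2  [load 19/19]
  4 → bin 3 (new)  [load 4/19]
  3 → bin 3  [load 7/19]
3 bins opened.

3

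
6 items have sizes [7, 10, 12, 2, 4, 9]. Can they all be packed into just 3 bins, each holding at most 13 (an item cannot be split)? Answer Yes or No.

Total = 44; ⌈44/13⌉ = 4.
At least 4 bins are required, but only 3 are allowed.

No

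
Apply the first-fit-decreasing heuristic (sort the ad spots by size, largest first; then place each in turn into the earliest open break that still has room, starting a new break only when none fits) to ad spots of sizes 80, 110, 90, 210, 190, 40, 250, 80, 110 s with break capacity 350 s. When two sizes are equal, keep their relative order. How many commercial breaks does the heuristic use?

4

Sorted descending: 250, 210, 190, 110, 110, 90, 80, 80, 40.
  250 → break 1 (new)  [load 250/350]
  210 → break 2 (new)  [load 210/350]
  190 → break 3 (new)  [load 190/350]
  110 → break 2  [load 320/350]
  110 → break 3  [load 300/350]
  90 → break 1  [load 340/350]
  80 → break 4 (new)  [load 80/350]
  80 → break 4  [load 160/350]
  40 → break 3  [load 340/350]
4 commercial breaks opened.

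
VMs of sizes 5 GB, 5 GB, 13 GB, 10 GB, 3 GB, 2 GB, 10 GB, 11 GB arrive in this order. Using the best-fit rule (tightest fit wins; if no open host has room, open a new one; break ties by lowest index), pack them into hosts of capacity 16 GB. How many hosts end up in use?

  5 → host 1 (new)  [load 5/16]
  5 → host 1  [load 10/16]
  13 → host 2 (new)  [load 13/16]
  10 → host 3 (new)  [load 10/16]
  3 → host 2  [load 16/16]
  2 → host 1  [load 12/16]
  10 → host 4 (new)  [load 10/16]
  11 → host 5 (new)  [load 11/16]
5 hosts opened.

5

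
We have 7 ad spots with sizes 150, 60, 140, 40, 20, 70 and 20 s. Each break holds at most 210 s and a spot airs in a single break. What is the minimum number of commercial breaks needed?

Total = 150 + 140 + 70 + 60 + 40 + 20 + 20 = 500 s.
Lower bound: ⌈500/210⌉ = 3 commercial breaks.
A packing using 3 commercial breaks:
  break 1: 150 + 60 = 210
  break 2: 140 + 70 = 210
  break 3: 40 + 20 + 20 = 80
This matches the lower bound, so 3 is optimal.

3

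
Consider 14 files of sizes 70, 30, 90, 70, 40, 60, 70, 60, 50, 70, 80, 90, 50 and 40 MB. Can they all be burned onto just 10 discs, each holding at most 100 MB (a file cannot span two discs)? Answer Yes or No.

A valid assignment using 10 discs:
  disc 1: 90 = 90
  disc 2: 90 = 90
  disc 3: 80 = 80
  disc 4: 70 + 30 = 100
  disc 5: 70 = 70
  disc 6: 70 = 70
  disc 7: 70 = 70
  disc 8: 60 + 40 = 100
  disc 9: 60 + 40 = 100
  disc 10: 50 + 50 = 100
Every load is within 100 MB, so 10 discs suffice.

Yes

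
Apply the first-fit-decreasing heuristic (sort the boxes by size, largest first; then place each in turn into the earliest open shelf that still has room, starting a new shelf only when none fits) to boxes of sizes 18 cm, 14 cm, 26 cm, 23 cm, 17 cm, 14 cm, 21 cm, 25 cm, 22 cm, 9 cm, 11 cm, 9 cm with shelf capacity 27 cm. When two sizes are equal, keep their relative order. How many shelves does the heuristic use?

Sorted descending: 26, 25, 23, 22, 21, 18, 17, 14, 14, 11, 9, 9.
  26 → shelf 1 (new)  [load 26/27]
  25 → shelf 2 (new)  [load 25/27]
  23 → shelf 3 (new)  [load 23/27]
  22 → shelf 4 (new)  [load 22/27]
  21 → shelf 5 (new)  [load 21/27]
  18 → shelf 6 (new)  [load 18/27]
  17 → shelf 7 (new)  [load 17/27]
  14 → shelf 8 (new)  [load 14/27]
  14 → shelf 9 (new)  [load 14/27]
  11 → shelf 8  [load 25/27]
  9 → shelf 6  [load 27/27]
  9 → shelf 7  [load 26/27]
9 shelves opened.

9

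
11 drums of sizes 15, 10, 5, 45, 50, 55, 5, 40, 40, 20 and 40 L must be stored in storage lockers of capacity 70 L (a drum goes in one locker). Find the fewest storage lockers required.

Total = 55 + 50 + 45 + 40 + 40 + 40 + 20 + 15 + 10 + 5 + 5 = 325 L.
Lower bound: ⌈325/70⌉ = 5 storage lockers.
Also, 6 drums each exceed 35 L, and no two of those can share a locker, so at least 6 storage lockers are needed.
A packing using 6 storage lockers:
  locker 1: 55 + 15 = 70
  locker 2: 50 + 20 = 70
  locker 3: 45 + 10 + 5 + 5 = 65
  locker 4: 40 = 40
  locker 5: 40 = 40
  locker 6: 40 = 40
This matches the lower bound, so 6 is optimal.

6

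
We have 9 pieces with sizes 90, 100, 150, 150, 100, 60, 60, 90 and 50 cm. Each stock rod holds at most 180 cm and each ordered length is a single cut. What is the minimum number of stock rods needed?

6

Total = 150 + 150 + 100 + 100 + 90 + 90 + 60 + 60 + 50 = 850 cm.
Lower bound: ⌈850/180⌉ = 5 stock rods.
A packing using 6 stock rods:
  stock rod 1: 150 = 150
  stock rod 2: 150 = 150
  stock rod 3: 100 + 60 = 160
  stock rod 4: 100 + 60 = 160
  stock rod 5: 90 + 90 = 180
  stock rod 6: 50 = 50
No arrangement into 5 stock rods stays within capacity, so 6 is optimal.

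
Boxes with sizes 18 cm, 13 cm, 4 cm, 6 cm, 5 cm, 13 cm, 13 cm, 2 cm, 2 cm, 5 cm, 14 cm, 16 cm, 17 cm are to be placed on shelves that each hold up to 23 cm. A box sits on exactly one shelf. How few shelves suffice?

7

Total = 18 + 17 + 16 + 14 + 13 + 13 + 13 + 6 + 5 + 5 + 4 + 2 + 2 = 128 cm.
Lower bound: ⌈128/23⌉ = 6 shelves.
Also, 7 boxes each exceed 23/2 cm, and no two of those can share a shelf, so at least 7 shelves are needed.
A packing using 7 shelves:
  shelf 1: 18 + 5 = 23
  shelf 2: 17 + 6 = 23
  shelf 3: 16 + 5 + 2 = 23
  shelf 4: 14 + 4 + 2 = 20
  shelf 5: 13 = 13
  shelf 6: 13 = 13
  shelf 7: 13 = 13
This matches the lower bound, so 7 is optimal.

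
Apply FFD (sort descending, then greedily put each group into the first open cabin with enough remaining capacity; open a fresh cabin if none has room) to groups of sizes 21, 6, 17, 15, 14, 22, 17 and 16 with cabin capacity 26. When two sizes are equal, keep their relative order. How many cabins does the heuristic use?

Sorted descending: 22, 21, 17, 17, 16, 15, 14, 6.
  22 → cabin 1 (new)  [load 22/26]
  21 → cabin 2 (new)  [load 21/26]
  17 → cabin 3 (new)  [load 17/26]
  17 → cabin 4 (new)  [load 17/26]
  16 → cabin 5 (new)  [load 16/26]
  15 → cabin 6 (new)  [load 15/26]
  14 → cabin 7 (new)  [load 14/26]
  6 → cabin 3  [load 23/26]
7 cabins opened.

7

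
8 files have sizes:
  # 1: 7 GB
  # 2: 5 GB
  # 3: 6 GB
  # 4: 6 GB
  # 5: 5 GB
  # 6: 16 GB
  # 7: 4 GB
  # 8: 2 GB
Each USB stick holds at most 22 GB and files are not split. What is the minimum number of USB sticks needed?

3

Total = 16 + 7 + 6 + 6 + 5 + 5 + 4 + 2 = 51 GB.
Lower bound: ⌈51/22⌉ = 3 USB sticks.
A packing using 3 USB sticks:
  USB stick 1: 16 + 6 = 22
  USB stick 2: 7 + 6 + 5 + 4 = 22
  USB stick 3: 5 + 2 = 7
This matches the lower bound, so 3 is optimal.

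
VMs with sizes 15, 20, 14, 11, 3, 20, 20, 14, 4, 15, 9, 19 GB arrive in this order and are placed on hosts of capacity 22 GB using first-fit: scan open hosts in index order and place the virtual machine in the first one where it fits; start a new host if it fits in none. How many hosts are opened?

9

  15 → host 1 (new)  [load 15/22]
  20 → host 2 (new)  [load 20/22]
  14 → host 3 (new)  [load 14/22]
  11 → host 4 (new)  [load 11/22]
  3 → host 1  [load 18/22]
  20 → host 5 (new)  [load 20/22]
  20 → host 6 (new)  [load 20/22]
  14 → host 7 (new)  [load 14/22]
  4 → host 1  [load 22/22]
  15 → host 8 (new)  [load 15/22]
  9 → host 4  [load 20/22]
  19 → host 9 (new)  [load 19/22]
9 hosts opened.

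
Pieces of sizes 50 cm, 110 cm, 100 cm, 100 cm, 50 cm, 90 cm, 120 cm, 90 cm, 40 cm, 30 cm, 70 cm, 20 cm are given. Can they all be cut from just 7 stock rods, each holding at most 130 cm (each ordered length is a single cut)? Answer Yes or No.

Total = 870 cm; ⌈870/130⌉ = 7.
The bound of 7 does not rule out 7, but exhaustive search shows no assignment into 7 stock rods of capacity 130 cm exists — the minimum is 8.

No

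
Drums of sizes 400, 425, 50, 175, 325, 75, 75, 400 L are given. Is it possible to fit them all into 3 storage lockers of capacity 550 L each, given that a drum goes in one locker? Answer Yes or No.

Total = 1925 L; ⌈1925/550⌉ = 4.
At least 4 storage lockers are required, but only 3 are allowed.

No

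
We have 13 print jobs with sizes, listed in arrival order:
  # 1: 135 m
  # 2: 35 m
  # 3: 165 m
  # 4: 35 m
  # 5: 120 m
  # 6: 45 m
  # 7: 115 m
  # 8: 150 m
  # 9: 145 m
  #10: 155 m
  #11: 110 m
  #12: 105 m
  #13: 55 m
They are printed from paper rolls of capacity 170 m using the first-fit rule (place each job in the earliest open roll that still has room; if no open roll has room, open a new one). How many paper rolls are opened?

9

  135 → roll 1 (new)  [load 135/170]
  35 → roll 1  [load 170/170]
  165 → roll 2 (new)  [load 165/170]
  35 → roll 3 (new)  [load 35/170]
  120 → roll 3  [load 155/170]
  45 → roll 4 (new)  [load 45/170]
  115 → roll 4  [load 160/170]
  150 → roll 5 (new)  [load 150/170]
  145 → roll 6 (new)  [load 145/170]
  155 → roll 7 (new)  [load 155/170]
  110 → roll 8 (new)  [load 110/170]
  105 → roll 9 (new)  [load 105/170]
  55 → roll 8  [load 165/170]
9 paper rolls opened.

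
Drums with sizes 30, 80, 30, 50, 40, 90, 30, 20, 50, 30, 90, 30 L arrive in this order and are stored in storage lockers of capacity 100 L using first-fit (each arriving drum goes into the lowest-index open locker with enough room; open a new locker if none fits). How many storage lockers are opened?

  30 → locker 1 (new)  [load 30/100]
  80 → locker 2 (new)  [load 80/100]
  30 → locker 1  [load 60/100]
  50 → locker 3 (new)  [load 50/100]
  40 → locker 1  [load 100/100]
  90 → locker 4 (new)  [load 90/100]
  30 → locker 3  [load 80/100]
  20 → locker 2  [load 100/100]
  50 → locker 5 (new)  [load 50/100]
  30 → locker 5  [load 80/100]
  90 → locker 6 (new)  [load 90/100]
  30 → locker 7 (new)  [load 30/100]
7 storage lockers opened.

7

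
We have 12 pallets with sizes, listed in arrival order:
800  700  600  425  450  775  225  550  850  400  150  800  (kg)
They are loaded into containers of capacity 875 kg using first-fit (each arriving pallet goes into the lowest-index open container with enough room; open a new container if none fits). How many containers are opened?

9

  800 → container 1 (new)  [load 800/875]
  700 → container 2 (new)  [load 700/875]
  600 → container 3 (new)  [load 600/875]
  425 → container 4 (new)  [load 425/875]
  450 → container 4  [load 875/875]
  775 → container 5 (new)  [load 775/875]
  225 → container 3  [load 825/875]
  550 → container 6 (new)  [load 550/875]
  850 → container 7 (new)  [load 850/875]
  400 → container 8 (new)  [load 400/875]
  150 → container 2  [load 850/875]
  800 → container 9 (new)  [load 800/875]
9 containers opened.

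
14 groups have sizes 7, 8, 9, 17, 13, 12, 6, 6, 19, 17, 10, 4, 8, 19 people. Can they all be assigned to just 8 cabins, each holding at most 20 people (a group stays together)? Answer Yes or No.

Total = 155 people; ⌈155/20⌉ = 8.
The bound of 8 does not rule out 8, but exhaustive search shows no assignment into 8 cabins of capacity 20 people exists — the minimum is 9.

No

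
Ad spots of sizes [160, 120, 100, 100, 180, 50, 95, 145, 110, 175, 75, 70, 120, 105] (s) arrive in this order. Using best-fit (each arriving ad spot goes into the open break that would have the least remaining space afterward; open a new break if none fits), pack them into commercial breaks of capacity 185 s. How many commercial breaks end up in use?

11

  160 → break 1 (new)  [load 160/185]
  120 → break 2 (new)  [load 120/185]
  100 → break 3 (new)  [load 100/185]
  100 → break 4 (new)  [load 100/185]
  180 → break 5 (new)  [load 180/185]
  50 → break 2  [load 170/185]
  95 → break 6 (new)  [load 95/185]
  145 → break 7 (new)  [load 145/185]
  110 → break 8 (new)  [load 110/185]
  175 → break 9 (new)  [load 175/185]
  75 → break 8  [load 185/185]
  70 → break 3  [load 170/185]
  120 → break 10 (new)  [load 120/185]
  105 → break 11 (new)  [load 105/185]
11 commercial breaks opened.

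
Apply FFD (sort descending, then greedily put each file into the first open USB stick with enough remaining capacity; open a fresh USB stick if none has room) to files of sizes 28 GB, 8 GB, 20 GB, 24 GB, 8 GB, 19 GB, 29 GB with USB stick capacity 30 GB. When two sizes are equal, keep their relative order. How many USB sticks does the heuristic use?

Sorted descending: 29, 28, 24, 20, 19, 8, 8.
  29 → USB stick 1 (new)  [load 29/30]
  28 → USB stick 2 (new)  [load 28/30]
  24 → USB stick 3 (new)  [load 24/30]
  20 → USB stick 4 (new)  [load 20/30]
  19 → USB stick 5 (new)  [load 19/30]
  8 → USB stick 4  [load 28/30]
  8 → USB stick 5  [load 27/30]
5 USB sticks opened.

5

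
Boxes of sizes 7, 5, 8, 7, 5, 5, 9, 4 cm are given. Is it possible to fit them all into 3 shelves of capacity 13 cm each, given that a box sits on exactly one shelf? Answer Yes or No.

No

Total = 50 cm; ⌈50/13⌉ = 4.
At least 4 shelves are required, but only 3 are allowed.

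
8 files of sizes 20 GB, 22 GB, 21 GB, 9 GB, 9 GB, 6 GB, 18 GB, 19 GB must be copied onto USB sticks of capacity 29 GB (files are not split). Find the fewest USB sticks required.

5

Total = 22 + 21 + 20 + 19 + 18 + 9 + 9 + 6 = 124 GB.
Lower bound: ⌈124/29⌉ = 5 USB sticks.
A packing using 5 USB sticks:
  USB stick 1: 22 + 6 = 28
  USB stick 2: 21 = 21
  USB stick 3: 20 + 9 = 29
  USB stick 4: 19 + 9 = 28
  USB stick 5: 18 = 18
This matches the lower bound, so 5 is optimal.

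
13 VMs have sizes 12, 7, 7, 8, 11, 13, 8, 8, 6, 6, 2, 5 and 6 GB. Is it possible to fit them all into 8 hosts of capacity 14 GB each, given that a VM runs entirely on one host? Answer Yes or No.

Yes

A valid assignment using 8 hosts:
  host 1: 13 = 13
  host 2: 12 + 2 = 14
  host 3: 11 = 11
  host 4: 8 + 6 = 14
  host 5: 8 + 6 = 14
  host 6: 8 + 6 = 14
  host 7: 7 + 7 = 14
  host 8: 5 = 5
Every load is within 14 GB, so 8 hosts suffice.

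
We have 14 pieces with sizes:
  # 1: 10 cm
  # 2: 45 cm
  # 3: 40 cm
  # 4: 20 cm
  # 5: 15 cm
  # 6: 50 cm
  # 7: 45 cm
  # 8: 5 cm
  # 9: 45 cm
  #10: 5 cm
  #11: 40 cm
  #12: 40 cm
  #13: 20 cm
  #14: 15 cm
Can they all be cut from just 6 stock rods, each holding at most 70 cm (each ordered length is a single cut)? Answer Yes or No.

No

Total = 395 cm; ⌈395/70⌉ = 6.
7 pieces each exceed half the capacity and cannot share a stock rod, forcing at least 7 stock rods.
At least 7 stock rods are required, but only 6 are allowed.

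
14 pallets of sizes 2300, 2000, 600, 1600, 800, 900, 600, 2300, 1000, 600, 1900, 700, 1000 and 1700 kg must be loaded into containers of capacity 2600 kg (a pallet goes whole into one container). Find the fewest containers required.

8

Total = 2300 + 2300 + 2000 + 1900 + 1700 + 1600 + 1000 + 1000 + 900 + 800 + 700 + 600 + 600 + 600 = 18000 kg.
Lower bound: ⌈18000/2600⌉ = 7 containers.
A packing using 8 containers:
  container 1: 2300 = 2300
  container 2: 2300 = 2300
  container 3: 2000 + 600 = 2600
  container 4: 1900 + 700 = 2600
  container 5: 1700 + 900 = 2600
  container 6: 1600 + 1000 = 2600
  container 7: 1000 + 800 + 600 = 2400
  container 8: 600 = 600
No arrangement into 7 containers stays within capacity, so 8 is optimal.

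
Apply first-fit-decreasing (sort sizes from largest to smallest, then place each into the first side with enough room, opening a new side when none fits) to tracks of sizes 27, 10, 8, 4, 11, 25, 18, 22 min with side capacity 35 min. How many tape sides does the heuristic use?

Sorted descending: 27, 25, 22, 18, 11, 10, 8, 4.
  27 → side 1 (new)  [load 27/35]
  25 → side 2 (new)  [load 25/35]
  22 → side 3 (new)  [load 22/35]
  18 → side 4 (new)  [load 18/35]
  11 → side 3  [load 33/35]
  10 → side 2  [load 35/35]
  8 → side 1  [load 35/35]
  4 → side 4  [load 22/35]
4 tape sides opened.

4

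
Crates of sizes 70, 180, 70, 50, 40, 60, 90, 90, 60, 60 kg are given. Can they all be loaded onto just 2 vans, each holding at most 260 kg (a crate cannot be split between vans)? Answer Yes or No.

No

Total = 770 kg; ⌈770/260⌉ = 3.
At least 3 vans are required, but only 2 are allowed.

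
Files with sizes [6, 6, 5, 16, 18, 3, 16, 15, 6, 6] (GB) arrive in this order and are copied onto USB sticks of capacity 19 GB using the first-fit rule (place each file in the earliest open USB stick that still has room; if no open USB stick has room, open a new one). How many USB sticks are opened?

6

  6 → USB stick 1 (new)  [load 6/19]
  6 → USB stick 1  [load 12/19]
  5 → USB stick 1  [load 17/19]
  16 → USB stick 2 (new)  [load 16/19]
  18 → USB stick 3 (new)  [load 18/19]
  3 → USB stick 2  [load 19/19]
  16 → USB stick 4 (new)  [load 16/19]
  15 → USB stick 5 (new)  [load 15/19]
  6 → USB stick 6 (new)  [load 6/19]
  6 → USB stick 6  [load 12/19]
6 USB sticks opened.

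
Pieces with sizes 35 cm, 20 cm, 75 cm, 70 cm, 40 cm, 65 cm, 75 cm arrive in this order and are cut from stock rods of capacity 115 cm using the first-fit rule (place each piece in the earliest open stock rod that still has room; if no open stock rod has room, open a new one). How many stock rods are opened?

  35 → stock rod 1 (new)  [load 35/115]
  20 → stock rod 1  [load 55/115]
  75 → stock rod 2 (new)  [load 75/115]
  70 → stock rod 3 (new)  [load 70/115]
  40 → stock rod 1  [load 95/115]
  65 → stock rod 4 (new)  [load 65/115]
  75 → stock rod 5 (new)  [load 75/115]
5 stock rods opened.

5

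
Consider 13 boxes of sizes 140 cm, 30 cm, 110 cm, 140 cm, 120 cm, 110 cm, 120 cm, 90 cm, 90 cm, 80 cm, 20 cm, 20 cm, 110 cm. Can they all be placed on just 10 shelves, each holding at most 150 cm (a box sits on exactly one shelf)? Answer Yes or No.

Yes

A valid assignment using 10 shelves:
  shelf 1: 140 = 140
  shelf 2: 140 = 140
  shelf 3: 120 + 30 = 150
  shelf 4: 120 + 20 = 140
  shelf 5: 110 + 20 = 130
  shelf 6: 110 = 110
  shelf 7: 110 = 110
  shelf 8: 90 = 90
  shelf 9: 90 = 90
  shelf 10: 80 = 80
Every load is within 150 cm, so 10 shelves suffice.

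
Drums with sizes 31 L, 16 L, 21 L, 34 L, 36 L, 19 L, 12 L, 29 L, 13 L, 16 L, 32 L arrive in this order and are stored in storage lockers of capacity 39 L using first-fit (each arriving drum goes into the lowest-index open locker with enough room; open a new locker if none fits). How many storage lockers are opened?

  31 → locker 1 (new)  [load 31/39]
  16 → locker 2 (new)  [load 16/39]
  21 → locker 2  [load 37/39]
  34 → locker 3 (new)  [load 34/39]
  36 → locker 4 (new)  [load 36/39]
  19 → locker 5 (new)  [load 19/39]
  12 → locker 5  [load 31/39]
  29 → locker 6 (new)  [load 29/39]
  13 → locker 7 (new)  [load 13/39]
  16 → locker 7  [load 29/39]
  32 → locker 8 (new)  [load 32/39]
8 storage lockers opened.

8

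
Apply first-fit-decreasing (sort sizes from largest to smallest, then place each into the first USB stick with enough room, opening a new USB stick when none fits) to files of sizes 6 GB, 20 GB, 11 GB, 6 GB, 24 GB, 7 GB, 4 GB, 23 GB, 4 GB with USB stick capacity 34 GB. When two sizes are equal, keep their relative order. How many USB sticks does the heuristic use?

4

Sorted descending: 24, 23, 20, 11, 7, 6, 6, 4, 4.
  24 → USB stick 1 (new)  [load 24/34]
  23 → USB stick 2 (new)  [load 23/34]
  20 → USB stick 3 (new)  [load 20/34]
  11 → USB stick 2  [load 34/34]
  7 → USB stick 1  [load 31/34]
  6 → USB stick 3  [load 26/34]
  6 → USB stick 3  [load 32/34]
  4 → USB stick 4 (new)  [load 4/34]
  4 → USB stick 4  [load 8/34]
4 USB sticks opened.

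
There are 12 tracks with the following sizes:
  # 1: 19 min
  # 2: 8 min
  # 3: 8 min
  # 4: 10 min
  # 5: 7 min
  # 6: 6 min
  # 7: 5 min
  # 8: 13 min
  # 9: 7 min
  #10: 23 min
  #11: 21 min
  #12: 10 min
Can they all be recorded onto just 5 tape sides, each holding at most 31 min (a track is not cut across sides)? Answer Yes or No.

A valid assignment using 5 tape sides:
  side 1: 23 + 8 = 31
  side 2: 21 + 10 = 31
  side 3: 19 + 10 = 29
  side 4: 13 + 8 + 7 = 28
  side 5: 7 + 6 + 5 = 18
Every load is within 31 min, so 5 tape sides suffice.

Yes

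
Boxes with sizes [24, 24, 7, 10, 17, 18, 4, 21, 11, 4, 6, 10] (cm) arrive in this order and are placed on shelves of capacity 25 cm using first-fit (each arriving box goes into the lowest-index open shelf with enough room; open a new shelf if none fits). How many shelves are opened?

  24 → shelf 1 (new)  [load 24/25]
  24 → shelf 2 (new)  [load 24/25]
  7 → shelf 3 (new)  [load 7/25]
  10 → shelf 3  [load 17/25]
  17 → shelf 4 (new)  [load 17/25]
  18 → shelf 5 (new)  [load 18/25]
  4 → shelf 3  [load 21/25]
  21 → shelf 6 (new)  [load 21/25]
  11 → shelf 7 (new)  [load 11/25]
  4 → shelf 3  [load 25/25]
  6 → shelf 4  [load 23/25]
  10 → shelf 7  [load 21/25]
7 shelves opened.

7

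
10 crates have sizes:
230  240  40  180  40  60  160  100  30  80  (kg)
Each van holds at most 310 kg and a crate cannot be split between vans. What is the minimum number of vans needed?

Total = 240 + 230 + 180 + 160 + 100 + 80 + 60 + 40 + 40 + 30 = 1160 kg.
Lower bound: ⌈1160/310⌉ = 4 vans.
A packing using 4 vans:
  van 1: 240 + 60 = 300
  van 2: 230 + 80 = 310
  van 3: 180 + 100 + 30 = 310
  van 4: 160 + 40 + 40 = 240
This matches the lower bound, so 4 is optimal.

4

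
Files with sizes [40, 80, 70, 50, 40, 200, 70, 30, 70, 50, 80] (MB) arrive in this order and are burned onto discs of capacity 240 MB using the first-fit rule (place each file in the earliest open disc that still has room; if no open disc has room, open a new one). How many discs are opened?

4

  40 → disc 1 (new)  [load 40/240]
  80 → disc 1  [load 120/240]
  70 → disc 1  [load 190/240]
  50 → disc 1  [load 240/240]
  40 → disc 2 (new)  [load 40/240]
  200 → disc 2  [load 240/240]
  70 → disc 3 (new)  [load 70/240]
  30 → disc 3  [load 100/240]
  70 → disc 3  [load 170/240]
  50 → disc 3  [load 220/240]
  80 → disc 4 (new)  [load 80/240]
4 discs opened.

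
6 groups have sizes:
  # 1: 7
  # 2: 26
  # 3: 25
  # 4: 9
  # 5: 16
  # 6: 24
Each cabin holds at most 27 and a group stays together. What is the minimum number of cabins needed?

5

Total = 26 + 25 + 24 + 16 + 9 + 7 = 107.
Lower bound: ⌈107/27⌉ = 4 cabins.
A packing using 5 cabins:
  cabin 1: 26 = 26
  cabin 2: 25 = 25
  cabin 3: 24 = 24
  cabin 4: 16 + 9 = 25
  cabin 5: 7 = 7
No arrangement into 4 cabins stays within capacity, so 5 is optimal.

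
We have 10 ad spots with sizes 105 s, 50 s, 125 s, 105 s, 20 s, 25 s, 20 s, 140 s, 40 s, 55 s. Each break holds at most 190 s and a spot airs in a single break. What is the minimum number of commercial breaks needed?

4

Total = 140 + 125 + 105 + 105 + 55 + 50 + 40 + 25 + 20 + 20 = 685 s.
Lower bound: ⌈685/190⌉ = 4 commercial breaks.
A packing using 4 commercial breaks:
  break 1: 140 + 50 = 190
  break 2: 125 + 55 = 180
  break 3: 105 + 40 + 25 + 20 = 190
  break 4: 105 + 20 = 125
This matches the lower bound, so 4 is optimal.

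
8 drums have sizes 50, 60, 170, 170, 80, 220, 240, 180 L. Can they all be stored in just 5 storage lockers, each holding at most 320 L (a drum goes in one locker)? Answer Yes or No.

A valid assignment using 5 storage lockers:
  locker 1: 240 + 80 = 320
  locker 2: 220 + 60 = 280
  locker 3: 180 + 50 = 230
  locker 4: 170 = 170
  locker 5: 170 = 170
Every load is within 320 L, so 5 storage lockers suffice.

Yes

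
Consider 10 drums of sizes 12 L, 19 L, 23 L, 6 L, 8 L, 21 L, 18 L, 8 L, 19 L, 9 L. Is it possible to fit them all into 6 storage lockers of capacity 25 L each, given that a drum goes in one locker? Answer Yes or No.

No

Total = 143 L; ⌈143/25⌉ = 6.
The bound of 6 does not rule out 6, but exhaustive search shows no assignment into 6 storage lockers of capacity 25 L exists — the minimum is 7.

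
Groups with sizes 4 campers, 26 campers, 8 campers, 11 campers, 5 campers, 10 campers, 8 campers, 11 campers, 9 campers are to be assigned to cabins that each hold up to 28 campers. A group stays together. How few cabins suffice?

4

Total = 26 + 11 + 11 + 10 + 9 + 8 + 8 + 5 + 4 = 92 campers.
Lower bound: ⌈92/28⌉ = 4 cabins.
A packing using 4 cabins:
  cabin 1: 26 = 26
  cabin 2: 11 + 11 + 5 = 27
  cabin 3: 10 + 9 + 8 = 27
  cabin 4: 8 + 4 = 12
This matches the lower bound, so 4 is optimal.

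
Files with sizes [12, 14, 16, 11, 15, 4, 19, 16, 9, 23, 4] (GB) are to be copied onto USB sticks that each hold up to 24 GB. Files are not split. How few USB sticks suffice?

Total = 23 + 19 + 16 + 16 + 15 + 14 + 12 + 11 + 9 + 4 + 4 = 143 GB.
Lower bound: ⌈143/24⌉ = 6 USB sticks.
A packing using 7 USB sticks:
  USB stick 1: 23 = 23
  USB stick 2: 19 + 4 = 23
  USB stick 3: 16 + 4 = 20
  USB stick 4: 16 = 16
  USB stick 5: 15 + 9 = 24
  USB stick 6: 14 = 14
  USB stick 7: 12 + 11 = 23
No arrangement into 6 USB sticks stays within capacity, so 7 is optimal.

7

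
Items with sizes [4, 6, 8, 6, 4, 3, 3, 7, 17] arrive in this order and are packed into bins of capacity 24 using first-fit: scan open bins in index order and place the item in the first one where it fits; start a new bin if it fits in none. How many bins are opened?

  4 → bin 1 (new)  [load 4/24]
  6 → bin 1  [load 10/24]
  8 → bin 1  [load 18/24]
  6 → bin 1  [load 24/24]
  4 → bin 2 (new)  [load 4/24]
  3 → bin 2  [load 7/24]
  3 → bin 2  [load 10/24]
  7 → bin 2  [load 17/24]
  17 → bin 3 (new)  [load 17/24]
3 bins opened.

3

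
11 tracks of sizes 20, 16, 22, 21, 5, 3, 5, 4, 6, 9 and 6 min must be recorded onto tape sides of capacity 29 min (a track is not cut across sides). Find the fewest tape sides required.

5

Total = 22 + 21 + 20 + 16 + 9 + 6 + 6 + 5 + 5 + 4 + 3 = 117 min.
Lower bound: ⌈117/29⌉ = 5 tape sides.
A packing using 5 tape sides:
  side 1: 22 + 6 = 28
  side 2: 21 + 6 = 27
  side 3: 20 + 9 = 29
  side 4: 16 + 5 + 5 + 3 = 29
  side 5: 4 = 4
This matches the lower bound, so 5 is optimal.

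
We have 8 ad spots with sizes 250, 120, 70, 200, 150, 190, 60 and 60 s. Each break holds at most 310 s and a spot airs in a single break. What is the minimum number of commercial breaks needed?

Total = 250 + 200 + 190 + 150 + 120 + 70 + 60 + 60 = 1100 s.
Lower bound: ⌈1100/310⌉ = 4 commercial breaks.
A packing using 4 commercial breaks:
  break 1: 250 + 60 = 310
  break 2: 200 + 70 = 270
  break 3: 190 + 120 = 310
  break 4: 150 + 60 = 210
This matches the lower bound, so 4 is optimal.

4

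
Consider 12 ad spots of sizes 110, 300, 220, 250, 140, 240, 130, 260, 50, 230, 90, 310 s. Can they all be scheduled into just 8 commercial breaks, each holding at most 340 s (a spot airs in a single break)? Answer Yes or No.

Yes

A valid assignment using 8 commercial breaks:
  break 1: 310 = 310
  break 2: 300 = 300
  break 3: 260 + 50 = 310
  break 4: 250 + 90 = 340
  break 5: 240 = 240
  break 6: 230 + 110 = 340
  break 7: 220 = 220
  break 8: 140 + 130 = 270
Every load is within 340 s, so 8 commercial breaks suffice.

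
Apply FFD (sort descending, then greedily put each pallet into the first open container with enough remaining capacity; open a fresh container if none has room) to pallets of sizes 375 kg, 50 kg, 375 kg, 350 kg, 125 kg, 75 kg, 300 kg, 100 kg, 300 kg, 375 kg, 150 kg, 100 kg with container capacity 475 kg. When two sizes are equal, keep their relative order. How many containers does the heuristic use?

6

Sorted descending: 375, 375, 375, 350, 300, 300, 150, 125, 100, 100, 75, 50.
  375 → container 1 (new)  [load 375/475]
  375 → container 2 (new)  [load 375/475]
  375 → container 3 (new)  [load 375/475]
  350 → container 4 (new)  [load 350/475]
  300 → container 5 (new)  [load 300/475]
  300 → container 6 (new)  [load 300/475]
  150 → container 5  [load 450/475]
  125 → container 4  [load 475/475]
  100 → container 1  [load 475/475]
  100 → container 2  [load 475/475]
  75 → container 3  [load 450/475]
  50 → container 6  [load 350/475]
6 containers opened.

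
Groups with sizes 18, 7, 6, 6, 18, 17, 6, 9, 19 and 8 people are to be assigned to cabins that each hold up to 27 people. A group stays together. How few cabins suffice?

5

Total = 19 + 18 + 18 + 17 + 9 + 8 + 7 + 6 + 6 + 6 = 114 people.
Lower bound: ⌈114/27⌉ = 5 cabins.
A packing using 5 cabins:
  cabin 1: 19 + 8 = 27
  cabin 2: 18 + 9 = 27
  cabin 3: 18 + 7 = 25
  cabin 4: 17 + 6 = 23
  cabin 5: 6 + 6 = 12
This matches the lower bound, so 5 is optimal.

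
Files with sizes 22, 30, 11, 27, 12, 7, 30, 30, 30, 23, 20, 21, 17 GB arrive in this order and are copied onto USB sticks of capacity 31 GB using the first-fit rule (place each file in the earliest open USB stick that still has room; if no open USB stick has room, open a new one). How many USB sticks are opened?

11

  22 → USB stick 1 (new)  [load 22/31]
  30 → USB stick 2 (new)  [load 30/31]
  11 → USB stick 3 (new)  [load 11/31]
  27 → USB stick 4 (new)  [load 27/31]
  12 → USB stick 3  [load 23/31]
  7 → USB stick 1  [load 29/31]
  30 → USB stick 5 (new)  [load 30/31]
  30 → USB stick 6 (new)  [load 30/31]
  30 → USB stick 7 (new)  [load 30/31]
  23 → USB stick 8 (new)  [load 23/31]
  20 → USB stick 9 (new)  [load 20/31]
  21 → USB stick 10 (new)  [load 21/31]
  17 → USB stick 11 (new)  [load 17/31]
11 USB sticks opened.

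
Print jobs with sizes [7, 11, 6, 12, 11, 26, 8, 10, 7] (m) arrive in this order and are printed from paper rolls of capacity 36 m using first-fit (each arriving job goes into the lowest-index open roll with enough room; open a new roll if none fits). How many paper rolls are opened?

  7 → roll 1 (new)  [load 7/36]
  11 → roll 1  [load 18/36]
  6 → roll 1  [load 24/36]
  12 → roll 1  [load 36/36]
  11 → roll 2 (new)  [load 11/36]
  26 → roll 3 (new)  [load 26/36]
  8 → roll 2  [load 19/36]
  10 → roll 2  [load 29/36]
  7 → roll 2  [load 36/36]
3 paper rolls opened.

3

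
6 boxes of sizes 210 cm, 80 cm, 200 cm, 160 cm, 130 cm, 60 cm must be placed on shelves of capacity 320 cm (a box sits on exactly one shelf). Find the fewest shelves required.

3

Total = 210 + 200 + 160 + 130 + 80 + 60 = 840 cm.
Lower bound: ⌈840/320⌉ = 3 shelves.
A packing using 3 shelves:
  shelf 1: 210 + 80 = 290
  shelf 2: 200 + 60 = 260
  shelf 3: 160 + 130 = 290
This matches the lower bound, so 3 is optimal.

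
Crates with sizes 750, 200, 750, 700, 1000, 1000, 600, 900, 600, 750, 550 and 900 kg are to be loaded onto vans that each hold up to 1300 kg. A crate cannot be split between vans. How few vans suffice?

Total = 1000 + 1000 + 900 + 900 + 750 + 750 + 750 + 700 + 600 + 600 + 550 + 200 = 8700 kg.
Lower bound: ⌈8700/1300⌉ = 7 vans.
Also, 8 crates each exceed 650 kg, and no two of those can share a van, so at least 8 vans are needed.
A packing using 9 vans:
  van 1: 1000 + 200 = 1200
  van 2: 1000 = 1000
  van 3: 900 = 900
  van 4: 900 = 900
  van 5: 750 + 550 = 1300
  van 6: 750 = 750
  van 7: 750 = 750
  van 8: 700 + 600 = 1300
  van 9: 600 = 600
No arrangement into 8 vans stays within capacity, so 9 is optimal.

9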